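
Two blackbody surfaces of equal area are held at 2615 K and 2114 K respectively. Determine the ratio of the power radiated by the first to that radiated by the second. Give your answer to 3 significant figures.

P₁/P₂ ≈ 2.34

With equal areas, P₁/P₂ = (T₁/T₂)⁴ = (2615/2114)⁴ = 2.34.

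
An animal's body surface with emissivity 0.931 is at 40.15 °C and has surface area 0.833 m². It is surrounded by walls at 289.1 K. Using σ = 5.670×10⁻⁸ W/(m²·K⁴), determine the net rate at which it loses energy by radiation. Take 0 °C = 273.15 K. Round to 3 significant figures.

Net loss ≈ 116 W

T = 40.15 °C + 273.15 = 313.30 K.
Area A = 0.833 m².
Net radiated power P_net = εσA(T⁴ − T₀⁴) = 0.931×5.670×10⁻⁸×0.833×(313.30⁴ − 289.1⁴).
T⁴ − T₀⁴ = 9.63478×10⁹ − 6.98542×10⁹ = 2.64936×10⁹ K⁴, so P_net = 116 W.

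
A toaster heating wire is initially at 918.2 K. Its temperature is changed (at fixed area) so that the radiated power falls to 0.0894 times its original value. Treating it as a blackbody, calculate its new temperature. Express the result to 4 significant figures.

P ∝ T⁴, so T₂/T₁ = (P₂/P₁)^(1/4) = (0.0894)^(1/4) = 0.546807.
T₂ = 918.2 × 0.546807 = 502.1 K.

T₂ ≈ 502.1 K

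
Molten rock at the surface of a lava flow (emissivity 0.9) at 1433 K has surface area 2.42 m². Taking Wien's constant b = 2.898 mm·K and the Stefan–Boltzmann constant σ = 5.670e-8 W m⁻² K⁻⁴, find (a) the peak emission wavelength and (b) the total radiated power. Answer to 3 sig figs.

(a) λ_max = b/T = 2.898×10⁻³/1433 = 2.022×10⁻⁶ m = 2.02×10³ nm.
Area A = 2.42 m².
(b) P = εσAT⁴ = 0.9×5.670×10⁻⁸×2.42×(1433)⁴ = 5.21×10⁵ W.

λ_max ≈ 2.02×10³ nm; P ≈ 5.21×10⁵ W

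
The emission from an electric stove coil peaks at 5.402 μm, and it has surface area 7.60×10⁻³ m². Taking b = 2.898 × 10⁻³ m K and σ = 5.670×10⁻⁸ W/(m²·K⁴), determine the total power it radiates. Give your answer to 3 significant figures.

Wien's law: T = b/λ_max = 2.898×10⁻³/5.402×10⁻⁶ = 536.468 K.
Area A = 7.60×10⁻³ m².
Then P = σAT⁴ = 5.670×10⁻⁸×7.60×10⁻³×(536.468)⁴ = 35.7 W.

P ≈ 35.7 W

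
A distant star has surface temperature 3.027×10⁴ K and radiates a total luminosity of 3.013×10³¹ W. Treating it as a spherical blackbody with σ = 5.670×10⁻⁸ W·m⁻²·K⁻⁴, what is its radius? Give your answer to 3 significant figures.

R ≈ 7.10×10⁹ m

L = 4πR²σT⁴ ⇒ R = √(L/(4πσT⁴)).
σT⁴ = 4.76028×10¹⁰ W/m², so R = √(3.013×10³¹/(4π×4.76028×10¹⁰)) = 7.10×10⁹ m.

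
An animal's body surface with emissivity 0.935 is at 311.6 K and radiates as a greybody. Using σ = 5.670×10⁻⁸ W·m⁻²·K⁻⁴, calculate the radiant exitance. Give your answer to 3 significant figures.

I ≈ 500 W/m²

Stefan–Boltzmann: I = εσT⁴ = 0.935 × 5.670×10⁻⁸ × (311.6)⁴ = 500 W/m².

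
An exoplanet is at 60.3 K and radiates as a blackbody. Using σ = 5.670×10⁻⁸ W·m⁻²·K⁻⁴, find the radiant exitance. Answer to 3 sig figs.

I ≈ 0.750 W/m²

Stefan–Boltzmann: I = σT⁴ = 5.670×10⁻⁸ × (60.3)⁴ = 0.750 W/m².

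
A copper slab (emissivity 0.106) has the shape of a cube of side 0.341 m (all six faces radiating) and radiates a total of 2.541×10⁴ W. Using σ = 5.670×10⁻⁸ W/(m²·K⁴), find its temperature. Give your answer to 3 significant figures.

Area A = 6s² = 6×(0.341 m)² = 0.697686 m².
P = εσAT⁴ ⇒ T = (P/(εσA))^(1/4) = (2.541×10⁴/(0.106×5.670×10⁻⁸×0.697686))^(1/4) = 1.57×10³ K.

T ≈ 1.57×10³ K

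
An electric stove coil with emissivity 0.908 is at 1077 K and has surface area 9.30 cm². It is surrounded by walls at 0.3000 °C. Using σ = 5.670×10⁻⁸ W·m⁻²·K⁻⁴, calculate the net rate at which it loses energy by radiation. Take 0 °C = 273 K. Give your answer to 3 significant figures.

Net loss ≈ 64.2 W

Surroundings: T = 0.3000 °C + 273 = 273.3000 K.
Area A = 9.30 cm² = 9.30×10⁻⁴ m².
Net radiated power P_net = εσA(T⁴ − T₀⁴) = 0.908×5.670×10⁻⁸×9.30×10⁻⁴×(1077⁴ − 273.3000⁴).
T⁴ − T₀⁴ = 1.34544×10¹² − 5.57903×10⁹ = 1.33986×10¹² K⁴, so P_net = 64.2 W.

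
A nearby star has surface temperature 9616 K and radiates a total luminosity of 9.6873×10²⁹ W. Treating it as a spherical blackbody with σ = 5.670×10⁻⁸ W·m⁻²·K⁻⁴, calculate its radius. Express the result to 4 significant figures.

R ≈ 1.261×10¹⁰ m

L = 4πR²σT⁴ ⇒ R = √(L/(4πσT⁴)).
σT⁴ = 4.84798×10⁸ W/m², so R = √(9.6873×10²⁹/(4π×4.84798×10⁸)) = 1.261×10¹⁰ m.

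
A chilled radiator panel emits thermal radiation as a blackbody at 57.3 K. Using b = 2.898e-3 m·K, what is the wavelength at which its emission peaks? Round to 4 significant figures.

λ_max ≈ 50.58 μm

Wien's displacement law: λ_max = b/T = (2.898×10⁻³ m·K)/(57.3 K) = 5.0576×10⁻⁵ m.
That is 50.58 μm, in the infrared range.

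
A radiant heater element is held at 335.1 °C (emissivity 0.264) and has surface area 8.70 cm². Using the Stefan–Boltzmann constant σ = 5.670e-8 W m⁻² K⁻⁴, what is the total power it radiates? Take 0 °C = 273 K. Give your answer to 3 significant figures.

T = 335.1 °C + 273 = 608.1 K.
Area A = 8.70 cm² = 8.70×10⁻⁴ m².
P = εσAT⁴ = 0.264 × 5.670×10⁻⁸ × 8.70×10⁻⁴ × (608.1)⁴ = 1.78 W.

P ≈ 1.78 W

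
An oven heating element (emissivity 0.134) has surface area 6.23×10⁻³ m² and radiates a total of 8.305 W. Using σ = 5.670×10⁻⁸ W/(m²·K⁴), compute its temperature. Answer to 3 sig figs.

Area A = 6.23×10⁻³ m².
P = εσAT⁴ ⇒ T = (P/(εσA))^(1/4) = (8.305/(0.134×5.670×10⁻⁸×6.23×10⁻³))^(1/4) = 647 K.

T ≈ 647 K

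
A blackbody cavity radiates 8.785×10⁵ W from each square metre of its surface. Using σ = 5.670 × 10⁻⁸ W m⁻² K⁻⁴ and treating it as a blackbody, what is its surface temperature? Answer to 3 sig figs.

T ≈ 1.98×10³ K

I = σT⁴, so T = (I/σ)^(1/4) = (8.785×10⁵/(5.670×10⁻⁸))^(1/4) = 1.98×10³ K.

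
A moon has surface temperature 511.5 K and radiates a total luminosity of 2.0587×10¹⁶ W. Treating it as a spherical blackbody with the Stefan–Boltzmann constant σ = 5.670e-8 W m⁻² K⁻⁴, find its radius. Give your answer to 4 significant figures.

L = 4πR²σT⁴ ⇒ R = √(L/(4πσT⁴)).
σT⁴ = 3881.20 W/m², so R = √(2.0587×10¹⁶/(4π×3881.20)) = 6.497×10⁵ m.

R ≈ 6.497×10⁵ m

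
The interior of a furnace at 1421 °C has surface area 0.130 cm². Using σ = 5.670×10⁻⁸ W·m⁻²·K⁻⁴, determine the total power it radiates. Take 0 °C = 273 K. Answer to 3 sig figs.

T = 1421 °C + 273 = 1694 K.
Area A = 0.130 cm² = 1.30×10⁻⁵ m².
P = σAT⁴ = 5.670×10⁻⁸ × 1.30×10⁻⁵ × (1694)⁴ = 6.07 W.

P ≈ 6.07 W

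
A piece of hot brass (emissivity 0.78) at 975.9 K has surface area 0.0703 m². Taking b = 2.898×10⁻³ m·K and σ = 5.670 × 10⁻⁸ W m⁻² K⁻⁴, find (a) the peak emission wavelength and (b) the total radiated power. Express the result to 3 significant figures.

λ_max ≈ 2.97×10³ nm; P ≈ 2.82×10³ W

(a) λ_max = b/T = 2.898×10⁻³/975.9 = 2.970×10⁻⁶ m = 2.97×10³ nm.
Area A = 0.0703 m².
(b) P = εσAT⁴ = 0.78×5.670×10⁻⁸×0.0703×(975.9)⁴ = 2.82×10³ W.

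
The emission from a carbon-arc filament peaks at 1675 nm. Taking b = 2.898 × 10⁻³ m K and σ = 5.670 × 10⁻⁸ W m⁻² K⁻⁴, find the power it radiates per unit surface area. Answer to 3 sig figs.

I ≈ 5.08×10⁵ W/m²

Wien's law: T = b/λ_max = 2.898×10⁻³/1.675×10⁻⁶ = 1730.15 K.
Then I = σT⁴ = 5.670×10⁻⁸×(1730.15)⁴ = 5.08×10⁵ W/m².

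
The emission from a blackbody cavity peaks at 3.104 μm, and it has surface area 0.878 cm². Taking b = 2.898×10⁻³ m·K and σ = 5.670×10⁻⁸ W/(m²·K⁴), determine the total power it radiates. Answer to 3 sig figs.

Wien's law: T = b/λ_max = 2.898×10⁻³/3.104×10⁻⁶ = 933.634 K.
Area A = 0.878 cm² = 8.78×10⁻⁵ m².
Then P = σAT⁴ = 5.670×10⁻⁸×8.78×10⁻⁵×(933.634)⁴ = 3.78 W.

P ≈ 3.78 W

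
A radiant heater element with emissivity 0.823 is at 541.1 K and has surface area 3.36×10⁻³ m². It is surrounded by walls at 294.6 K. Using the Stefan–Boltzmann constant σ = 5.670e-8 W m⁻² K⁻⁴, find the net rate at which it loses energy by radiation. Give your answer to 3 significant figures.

Area A = 3.36×10⁻³ m².
Net radiated power P_net = εσA(T⁴ − T₀⁴) = 0.823×5.670×10⁻⁸×3.36×10⁻³×(541.1⁴ − 294.6⁴).
T⁴ − T₀⁴ = 8.57255×10¹⁰ − 7.53236×10⁹ = 7.81931×10¹⁰ K⁴, so P_net = 12.3 W.

Net loss ≈ 12.3 W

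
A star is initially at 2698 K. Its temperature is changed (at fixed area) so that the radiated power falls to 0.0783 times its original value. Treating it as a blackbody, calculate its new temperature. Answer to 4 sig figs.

T₂ ≈ 1427 K

P ∝ T⁴, so T₂/T₁ = (P₂/P₁)^(1/4) = (0.0783)^(1/4) = 0.528981.
T₂ = 2698 × 0.528981 = 1427 K.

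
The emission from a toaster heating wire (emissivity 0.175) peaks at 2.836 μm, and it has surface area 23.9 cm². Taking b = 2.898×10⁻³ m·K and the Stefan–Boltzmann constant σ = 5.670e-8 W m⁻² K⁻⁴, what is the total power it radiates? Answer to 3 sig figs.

P ≈ 25.9 W

Wien's law: T = b/λ_max = 2.898×10⁻³/2.836×10⁻⁶ = 1021.86 K.
Area A = 23.9 cm² = 2.39×10⁻³ m².
Then P = εσAT⁴ = 0.175×5.670×10⁻⁸×2.39×10⁻³×(1021.86)⁴ = 25.9 W.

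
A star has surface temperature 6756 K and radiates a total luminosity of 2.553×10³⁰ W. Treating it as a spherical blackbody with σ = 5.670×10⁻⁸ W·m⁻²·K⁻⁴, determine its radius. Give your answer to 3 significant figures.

L = 4πR²σT⁴ ⇒ R = √(L/(4πσT⁴)).
σT⁴ = 1.18125×10⁸ W/m², so R = √(2.553×10³⁰/(4π×1.18125×10⁸)) = 4.15×10¹⁰ m.

R ≈ 4.15×10¹⁰ m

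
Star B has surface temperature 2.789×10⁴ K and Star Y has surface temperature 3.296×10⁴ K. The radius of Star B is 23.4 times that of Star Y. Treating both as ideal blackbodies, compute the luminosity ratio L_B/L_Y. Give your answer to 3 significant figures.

L_B/L_Y ≈ 281

L ∝ R²T⁴, so L_B/L_Y = (R_B/R_Y)²(T_B/T_Y)⁴ = (23.4)² × (2.789×10⁴/3.296×10⁴)⁴ = 547.56 × 0.512679 = 281.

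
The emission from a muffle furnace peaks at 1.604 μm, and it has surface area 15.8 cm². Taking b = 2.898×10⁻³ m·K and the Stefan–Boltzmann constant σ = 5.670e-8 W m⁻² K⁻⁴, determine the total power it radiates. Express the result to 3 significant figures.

P ≈ 955 W

Wien's law: T = b/λ_max = 2.898×10⁻³/1.604×10⁻⁶ = 1806.73 K.
Area A = 15.8 cm² = 1.58×10⁻³ m².
Then P = σAT⁴ = 5.670×10⁻⁸×1.58×10⁻³×(1806.73)⁴ = 955 W.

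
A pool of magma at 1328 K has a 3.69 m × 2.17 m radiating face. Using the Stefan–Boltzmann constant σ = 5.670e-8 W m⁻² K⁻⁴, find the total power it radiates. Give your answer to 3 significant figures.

P ≈ 1.41×10⁶ W

Area A = 3.69 × 2.17 = 8.0073 m².
P = σAT⁴ = 5.670×10⁻⁸ × 8.0073 × (1328)⁴ = 1.41×10⁶ W.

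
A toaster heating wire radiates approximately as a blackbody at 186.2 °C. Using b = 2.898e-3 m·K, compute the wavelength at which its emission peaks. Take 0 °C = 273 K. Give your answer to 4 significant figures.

λ_max ≈ 6.311 μm

T = 186.2 °C + 273 = 459.2 K.
Wien's displacement law: λ_max = b/T = (2.898×10⁻³ m·K)/(459.2 K) = 6.3110×10⁻⁶ m.
That is 6.311 μm, in the infrared range.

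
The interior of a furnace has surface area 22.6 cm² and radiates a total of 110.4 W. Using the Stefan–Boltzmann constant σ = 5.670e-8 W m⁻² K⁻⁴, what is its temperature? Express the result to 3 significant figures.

Area A = 22.6 cm² = 2.26×10⁻³ m².
P = σAT⁴ ⇒ T = (P/(σA))^(1/4) = (110.4/(5.670×10⁻⁸×2.26×10⁻³))^(1/4) = 963 K.

T ≈ 963 K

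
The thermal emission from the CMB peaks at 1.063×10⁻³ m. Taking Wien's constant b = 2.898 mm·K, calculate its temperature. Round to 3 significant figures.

T ≈ 2.73 K

Wien's law gives T = b/λ_max = (2.898×10⁻³ m·K)/(1.063×10⁻³ m) = 2.73 K.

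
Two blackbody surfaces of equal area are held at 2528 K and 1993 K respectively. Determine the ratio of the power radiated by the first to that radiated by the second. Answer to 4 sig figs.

With equal areas, P₁/P₂ = (T₁/T₂)⁴ = (2528/1993)⁴ = 2.589.

P₁/P₂ ≈ 2.589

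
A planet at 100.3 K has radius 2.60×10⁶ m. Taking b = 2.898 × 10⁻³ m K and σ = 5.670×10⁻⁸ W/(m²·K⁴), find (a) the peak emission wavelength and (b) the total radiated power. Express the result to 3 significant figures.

λ_max ≈ 28.9 μm; P ≈ 4.87×10¹⁴ W

(a) λ_max = b/T = 2.898×10⁻³/100.3 = 2.889×10⁻⁵ m = 28.9 μm.
Surface area A = 4πR² = 4π(2.60×10⁶ m)² = 8.49487×10¹³ m².
(b) P = σAT⁴ = 5.670×10⁻⁸×8.49487×10¹³×(100.3)⁴ = 4.87×10¹⁴ W.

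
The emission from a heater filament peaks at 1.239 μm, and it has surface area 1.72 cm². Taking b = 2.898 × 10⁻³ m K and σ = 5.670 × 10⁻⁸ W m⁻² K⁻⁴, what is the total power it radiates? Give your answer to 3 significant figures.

Wien's law: T = b/λ_max = 2.898×10⁻³/1.239×10⁻⁶ = 2338.98 K.
Area A = 1.72 cm² = 1.72×10⁻⁴ m².
Then P = σAT⁴ = 5.670×10⁻⁸×1.72×10⁻⁴×(2338.98)⁴ = 292 W.

P ≈ 292 W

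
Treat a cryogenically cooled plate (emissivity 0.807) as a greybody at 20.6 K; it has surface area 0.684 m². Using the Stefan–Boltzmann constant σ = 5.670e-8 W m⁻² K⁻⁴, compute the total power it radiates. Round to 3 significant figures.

P ≈ 5.64×10⁻³ W

Area A = 0.684 m².
P = εσAT⁴ = 0.807 × 5.670×10⁻⁸ × 0.684 × (20.6)⁴ = 5.64×10⁻³ W.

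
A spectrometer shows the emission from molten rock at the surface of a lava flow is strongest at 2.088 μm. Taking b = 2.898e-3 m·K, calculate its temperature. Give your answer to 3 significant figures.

Wien's law gives T = b/λ_max = (2.898×10⁻³ m·K)/(2.088×10⁻⁶ m) = 1.39×10³ K.

T ≈ 1.39×10³ K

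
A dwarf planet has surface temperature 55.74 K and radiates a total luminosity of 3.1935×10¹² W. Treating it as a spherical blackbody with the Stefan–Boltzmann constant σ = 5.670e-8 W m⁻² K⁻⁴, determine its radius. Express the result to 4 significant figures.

R ≈ 6.814×10⁵ m

L = 4πR²σT⁴ ⇒ R = √(L/(4πσT⁴)).
σT⁴ = 0.547332 W/m², so R = √(3.1935×10¹²/(4π×0.547332)) = 6.814×10⁵ m.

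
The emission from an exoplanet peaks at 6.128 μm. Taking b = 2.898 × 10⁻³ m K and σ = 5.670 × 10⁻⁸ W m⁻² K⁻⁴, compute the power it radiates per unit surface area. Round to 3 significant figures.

I ≈ 2.84×10³ W/m²

Wien's law: T = b/λ_max = 2.898×10⁻³/6.128×10⁻⁶ = 472.911 K.
Then I = σT⁴ = 5.670×10⁻⁸×(472.911)⁴ = 2.84×10³ W/m².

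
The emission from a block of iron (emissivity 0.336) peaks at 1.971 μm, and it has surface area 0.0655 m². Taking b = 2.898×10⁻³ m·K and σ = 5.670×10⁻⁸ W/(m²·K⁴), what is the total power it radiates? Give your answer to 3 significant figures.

Wien's law: T = b/λ_max = 2.898×10⁻³/1.971×10⁻⁶ = 1470.32 K.
Area A = 0.0655 m².
Then P = εσAT⁴ = 0.336×5.670×10⁻⁸×0.0655×(1470.32)⁴ = 5.83×10³ W.

P ≈ 5.83×10³ W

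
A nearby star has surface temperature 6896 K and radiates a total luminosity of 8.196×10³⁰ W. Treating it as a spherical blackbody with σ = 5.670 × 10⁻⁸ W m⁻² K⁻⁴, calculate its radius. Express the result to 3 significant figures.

R ≈ 7.13×10¹⁰ m

L = 4πR²σT⁴ ⇒ R = √(L/(4πσT⁴)).
σT⁴ = 1.28225×10⁸ W/m², so R = √(8.196×10³⁰/(4π×1.28225×10⁸)) = 7.13×10¹⁰ m.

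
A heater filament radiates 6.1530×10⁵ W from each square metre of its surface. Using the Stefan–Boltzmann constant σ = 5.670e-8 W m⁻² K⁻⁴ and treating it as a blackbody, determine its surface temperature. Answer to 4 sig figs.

T ≈ 1815 K

I = σT⁴, so T = (I/σ)^(1/4) = (6.1530×10⁵/(5.670×10⁻⁸))^(1/4) = 1815 K.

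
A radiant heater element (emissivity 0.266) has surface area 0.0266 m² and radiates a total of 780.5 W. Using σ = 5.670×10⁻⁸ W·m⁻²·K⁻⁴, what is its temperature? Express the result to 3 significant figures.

Area A = 0.0266 m².
P = εσAT⁴ ⇒ T = (P/(εσA))^(1/4) = (780.5/(0.266×5.670×10⁻⁸×0.0266))^(1/4) = 1.18×10³ K.

T ≈ 1.18×10³ K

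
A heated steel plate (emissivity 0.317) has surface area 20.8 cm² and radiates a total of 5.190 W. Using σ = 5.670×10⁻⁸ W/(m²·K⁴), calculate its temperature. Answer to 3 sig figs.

Area A = 20.8 cm² = 2.08×10⁻³ m².
P = εσAT⁴ ⇒ T = (P/(εσA))^(1/4) = (5.190/(0.317×5.670×10⁻⁸×2.08×10⁻³))^(1/4) = 610 K.

T ≈ 610 K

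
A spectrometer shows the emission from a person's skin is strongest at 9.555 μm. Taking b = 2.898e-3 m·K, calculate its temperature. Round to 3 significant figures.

T ≈ 303 K

Wien's law gives T = b/λ_max = (2.898×10⁻³ m·K)/(9.555×10⁻⁶ m) = 303 K.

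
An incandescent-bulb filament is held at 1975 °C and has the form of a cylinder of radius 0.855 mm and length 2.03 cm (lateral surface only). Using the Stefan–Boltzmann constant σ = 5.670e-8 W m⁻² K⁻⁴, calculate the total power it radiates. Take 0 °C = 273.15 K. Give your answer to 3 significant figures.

T = 1975 °C + 273.15 = 2248.15 K.
Lateral area A = 2πrL = 2π×8.55×10⁻⁴×0.0203 = 1.09054×10⁻⁴ m².
P = σAT⁴ = 5.670×10⁻⁸ × 1.09054×10⁻⁴ × (2248.15)⁴ = 158 W.

P ≈ 158 W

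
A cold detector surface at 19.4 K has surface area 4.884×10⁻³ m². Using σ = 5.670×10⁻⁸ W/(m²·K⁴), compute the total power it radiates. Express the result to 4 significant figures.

P ≈ 3.923×10⁻⁵ W

Area A = 4.884×10⁻³ m².
P = σAT⁴ = 5.670×10⁻⁸ × 4.884×10⁻³ × (19.4)⁴ = 3.923×10⁻⁵ W.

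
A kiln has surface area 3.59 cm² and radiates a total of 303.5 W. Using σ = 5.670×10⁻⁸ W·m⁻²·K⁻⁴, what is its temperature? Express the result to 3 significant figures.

T ≈ 1.97×10³ K

Area A = 3.59 cm² = 3.59×10⁻⁴ m².
P = σAT⁴ ⇒ T = (P/(σA))^(1/4) = (303.5/(5.670×10⁻⁸×3.59×10⁻⁴))^(1/4) = 1.97×10³ K.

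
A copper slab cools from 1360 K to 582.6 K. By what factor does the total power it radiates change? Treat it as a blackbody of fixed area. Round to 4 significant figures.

P ∝ T⁴, so P₂/P₁ = (T₂/T₁)⁴ = (582.6/1360)⁴ = (0.428382)⁴ = 0.03368.

P₂/P₁ ≈ 0.03368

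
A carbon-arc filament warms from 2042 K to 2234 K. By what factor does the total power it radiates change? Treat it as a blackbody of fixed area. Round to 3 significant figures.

P ∝ T⁴, so P₂/P₁ = (T₂/T₁)⁴ = (2234/2042)⁴ = (1.09403)⁴ = 1.43.

P₂/P₁ ≈ 1.43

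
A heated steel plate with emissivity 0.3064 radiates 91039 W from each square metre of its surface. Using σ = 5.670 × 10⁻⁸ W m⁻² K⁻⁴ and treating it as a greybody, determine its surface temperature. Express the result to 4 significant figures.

T ≈ 1513 K

I = εσT⁴, so T = (I/εσ)^(1/4) = (91039/(0.3064×5.670×10⁻⁸))^(1/4) = 1513 K.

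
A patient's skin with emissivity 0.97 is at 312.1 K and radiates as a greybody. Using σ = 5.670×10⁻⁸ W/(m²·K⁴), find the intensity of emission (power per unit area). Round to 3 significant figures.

I ≈ 522 W/m²

Stefan–Boltzmann: I = εσT⁴ = 0.97 × 5.670×10⁻⁸ × (312.1)⁴ = 522 W/m².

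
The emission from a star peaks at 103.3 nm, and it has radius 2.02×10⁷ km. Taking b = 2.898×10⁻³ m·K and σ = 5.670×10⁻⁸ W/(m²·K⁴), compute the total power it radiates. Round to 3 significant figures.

P ≈ 1.80×10³² W

Wien's law: T = b/λ_max = 2.898×10⁻³/1.033×10⁻⁷ = 28054.2 K.
Surface area A = 4πR² = 4π(2.02×10¹⁰ m)² = 5.12758×10²¹ m².
Then P = σAT⁴ = 5.670×10⁻⁸×5.12758×10²¹×(28054.2)⁴ = 1.80×10³² W.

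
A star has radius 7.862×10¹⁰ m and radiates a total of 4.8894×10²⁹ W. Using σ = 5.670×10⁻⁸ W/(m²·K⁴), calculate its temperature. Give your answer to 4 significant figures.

T ≈ 3246 K

Surface area A = 4πR² = 4π(7.862×10¹⁰ m)² = 7.76740×10²² m².
P = σAT⁴ ⇒ T = (P/(σA))^(1/4) = (4.8894×10²⁹/(5.670×10⁻⁸×7.76740×10²²))^(1/4) = 3246 K.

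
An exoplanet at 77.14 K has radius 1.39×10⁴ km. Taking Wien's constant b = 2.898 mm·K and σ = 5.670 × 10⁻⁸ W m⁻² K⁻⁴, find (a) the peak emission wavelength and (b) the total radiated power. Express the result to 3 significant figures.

λ_max ≈ 37.6 μm; P ≈ 4.87×10¹⁵ W

(a) λ_max = b/T = 2.898×10⁻³/77.14 = 3.757×10⁻⁵ m = 37.6 μm.
Surface area A = 4πR² = 4π(1.39×10⁷ m)² = 2.42795×10¹⁵ m².
(b) P = σAT⁴ = 5.670×10⁻⁸×2.42795×10¹⁵×(77.14)⁴ = 4.87×10¹⁵ W.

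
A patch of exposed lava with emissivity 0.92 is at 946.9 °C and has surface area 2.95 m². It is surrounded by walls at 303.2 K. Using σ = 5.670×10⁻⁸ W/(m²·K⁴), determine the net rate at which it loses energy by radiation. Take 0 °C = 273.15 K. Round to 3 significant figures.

Net loss ≈ 3.40×10⁵ W

T = 946.9 °C + 273.15 = 1220.05 K.
Area A = 2.95 m².
Net radiated power P_net = εσA(T⁴ − T₀⁴) = 0.92×5.670×10⁻⁸×2.95×(1220.05⁴ − 303.2⁴).
T⁴ − T₀⁴ = 2.21570×10¹² − 8.45117×10⁹ = 2.20725×10¹² K⁴, so P_net = 3.40×10⁵ W.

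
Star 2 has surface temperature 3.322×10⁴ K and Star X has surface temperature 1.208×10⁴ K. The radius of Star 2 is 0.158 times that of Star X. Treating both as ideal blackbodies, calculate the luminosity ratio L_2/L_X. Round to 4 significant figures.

L_2/L_X ≈ 1.428

L ∝ R²T⁴, so L_2/L_X = (R_2/R_X)²(T_2/T_X)⁴ = (0.158)² × (3.322×10⁴/1.208×10⁴)⁴ = 0.024964 × 57.1914 = 1.428.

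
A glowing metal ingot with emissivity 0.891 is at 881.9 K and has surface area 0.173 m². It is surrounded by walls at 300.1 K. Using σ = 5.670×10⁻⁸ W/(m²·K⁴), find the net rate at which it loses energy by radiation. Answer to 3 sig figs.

Area A = 0.173 m².
Net radiated power P_net = εσA(T⁴ − T₀⁴) = 0.891×5.670×10⁻⁸×0.173×(881.9⁴ − 300.1⁴).
T⁴ − T₀⁴ = 6.04891×10¹¹ − 8.11081×10⁹ = 5.96780×10¹¹ K⁴, so P_net = 5.22×10³ W.

Net loss ≈ 5.22×10³ W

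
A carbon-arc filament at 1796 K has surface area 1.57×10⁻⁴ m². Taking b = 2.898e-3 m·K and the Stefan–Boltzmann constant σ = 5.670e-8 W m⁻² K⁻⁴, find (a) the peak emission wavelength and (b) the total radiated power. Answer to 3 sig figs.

λ_max ≈ 1.61 μm; P ≈ 92.6 W

(a) λ_max = b/T = 2.898×10⁻³/1796 = 1.614×10⁻⁶ m = 1.61 μm.
Area A = 1.57×10⁻⁴ m².
(b) P = σAT⁴ = 5.670×10⁻⁸×1.57×10⁻⁴×(1796)⁴ = 92.6 W.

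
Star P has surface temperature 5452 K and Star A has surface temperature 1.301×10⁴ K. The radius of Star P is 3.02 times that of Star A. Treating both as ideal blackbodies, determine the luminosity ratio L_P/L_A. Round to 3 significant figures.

L ∝ R²T⁴, so L_P/L_A = (R_P/R_A)²(T_P/T_A)⁴ = (3.02)² × (5452/1.301×10⁴)⁴ = 9.1204 × 0.0308400 = 0.281.

L_P/L_A ≈ 0.281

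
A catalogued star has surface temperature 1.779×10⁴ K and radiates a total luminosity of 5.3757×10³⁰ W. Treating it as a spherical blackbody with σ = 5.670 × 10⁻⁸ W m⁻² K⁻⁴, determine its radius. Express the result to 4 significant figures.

R ≈ 8.679×10⁹ m

L = 4πR²σT⁴ ⇒ R = √(L/(4πσT⁴)).
σT⁴ = 5.67920×10⁹ W/m², so R = √(5.3757×10³⁰/(4π×5.67920×10⁹)) = 8.679×10⁹ m.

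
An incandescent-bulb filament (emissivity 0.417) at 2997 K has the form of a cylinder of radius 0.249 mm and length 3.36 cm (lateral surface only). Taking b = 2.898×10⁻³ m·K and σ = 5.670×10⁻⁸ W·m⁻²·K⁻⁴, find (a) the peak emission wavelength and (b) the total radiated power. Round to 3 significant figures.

(a) λ_max = b/T = 2.898×10⁻³/2997 = 9.670×10⁻⁷ m = 0.967 μm.
Lateral area A = 2πrL = 2π×2.49×10⁻⁴×0.0336 = 5.25676×10⁻⁵ m².
(b) P = εσAT⁴ = 0.417×5.670×10⁻⁸×5.25676×10⁻⁵×(2997)⁴ = 100 W.

λ_max ≈ 0.967 μm; P ≈ 100 W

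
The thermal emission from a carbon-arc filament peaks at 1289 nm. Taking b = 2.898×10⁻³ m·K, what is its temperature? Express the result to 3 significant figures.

T ≈ 2.25×10³ K

Wien's law gives T = b/λ_max = (2.898×10⁻³ m·K)/(1.289×10⁻⁶ m) = 2.25×10³ K.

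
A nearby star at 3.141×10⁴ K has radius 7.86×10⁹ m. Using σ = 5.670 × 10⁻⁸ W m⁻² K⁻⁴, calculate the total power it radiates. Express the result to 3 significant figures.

Surface area A = 4πR² = 4π(7.86×10⁹ m)² = 7.76345×10²⁰ m².
P = σAT⁴ = 5.670×10⁻⁸ × 7.76345×10²⁰ × (3.141×10⁴)⁴ = 4.28×10³¹ W.

P ≈ 4.28×10³¹ W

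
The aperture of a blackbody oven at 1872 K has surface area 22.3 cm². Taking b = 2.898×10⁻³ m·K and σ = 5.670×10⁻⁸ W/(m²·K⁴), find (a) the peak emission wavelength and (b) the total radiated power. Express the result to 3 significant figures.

(a) λ_max = b/T = 2.898×10⁻³/1872 = 1.548×10⁻⁶ m = 1.55×10³ nm.
Area A = 22.3 cm² = 2.23×10⁻³ m².
(b) P = σAT⁴ = 5.670×10⁻⁸×2.23×10⁻³×(1872)⁴ = 1.55×10³ W.

λ_max ≈ 1.55×10³ nm; P ≈ 1.55×10³ W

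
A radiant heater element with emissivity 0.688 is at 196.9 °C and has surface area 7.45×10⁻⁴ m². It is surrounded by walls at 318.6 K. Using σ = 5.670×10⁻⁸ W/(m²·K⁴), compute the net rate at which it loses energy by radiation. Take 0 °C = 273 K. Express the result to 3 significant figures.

T = 196.9 °C + 273 = 469.9 K.
Area A = 7.45×10⁻⁴ m².
Net radiated power P_net = εσA(T⁴ − T₀⁴) = 0.688×5.670×10⁻⁸×7.45×10⁻⁴×(469.9⁴ − 318.6⁴).
T⁴ − T₀⁴ = 4.87553×10¹⁰ − 1.03035×10¹⁰ = 3.84518×10¹⁰ K⁴, so P_net = 1.12 W.

Net loss ≈ 1.12 W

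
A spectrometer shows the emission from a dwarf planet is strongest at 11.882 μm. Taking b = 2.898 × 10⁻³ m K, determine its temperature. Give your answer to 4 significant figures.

Wien's law gives T = b/λ_max = (2.898×10⁻³ m·K)/(1.1882×10⁻⁵ m) = 243.9 K.

T ≈ 243.9 K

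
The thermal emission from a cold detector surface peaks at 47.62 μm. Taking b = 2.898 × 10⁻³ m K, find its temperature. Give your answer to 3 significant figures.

T ≈ 60.9 K

Wien's law gives T = b/λ_max = (2.898×10⁻³ m·K)/(4.762×10⁻⁵ m) = 60.9 K.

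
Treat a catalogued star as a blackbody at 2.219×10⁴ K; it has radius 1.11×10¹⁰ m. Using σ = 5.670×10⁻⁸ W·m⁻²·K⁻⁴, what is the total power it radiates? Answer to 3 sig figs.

Surface area A = 4πR² = 4π(1.11×10¹⁰ m)² = 1.54830×10²¹ m².
P = σAT⁴ = 5.670×10⁻⁸ × 1.54830×10²¹ × (2.219×10⁴)⁴ = 2.13×10³¹ W.

P ≈ 2.13×10³¹ W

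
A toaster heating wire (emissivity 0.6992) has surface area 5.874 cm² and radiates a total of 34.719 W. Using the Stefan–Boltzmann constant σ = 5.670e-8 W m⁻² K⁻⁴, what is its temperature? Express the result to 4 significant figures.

T ≈ 1105 K

Area A = 5.874 cm² = 5.874×10⁻⁴ m².
P = εσAT⁴ ⇒ T = (P/(εσA))^(1/4) = (34.719/(0.6992×5.670×10⁻⁸×5.874×10⁻⁴))^(1/4) = 1105 K.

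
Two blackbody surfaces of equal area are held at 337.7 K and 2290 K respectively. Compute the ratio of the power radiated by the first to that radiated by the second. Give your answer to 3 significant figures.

P₁/P₂ ≈ 4.73×10⁻⁴

With equal areas, P₁/P₂ = (T₁/T₂)⁴ = (337.7/2290)⁴ = 4.73×10⁻⁴.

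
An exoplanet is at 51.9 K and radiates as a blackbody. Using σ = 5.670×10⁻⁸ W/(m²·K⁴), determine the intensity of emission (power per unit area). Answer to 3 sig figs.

Stefan–Boltzmann: I = σT⁴ = 5.670×10⁻⁸ × (51.9)⁴ = 0.411 W/m².

I ≈ 0.411 W/m²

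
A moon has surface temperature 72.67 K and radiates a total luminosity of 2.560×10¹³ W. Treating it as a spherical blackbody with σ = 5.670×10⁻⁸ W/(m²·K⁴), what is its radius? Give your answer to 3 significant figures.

R ≈ 1.14×10⁶ m

L = 4πR²σT⁴ ⇒ R = √(L/(4πσT⁴)).
σT⁴ = 1.58126 W/m², so R = √(2.560×10¹³/(4π×1.58126)) = 1.14×10⁶ m.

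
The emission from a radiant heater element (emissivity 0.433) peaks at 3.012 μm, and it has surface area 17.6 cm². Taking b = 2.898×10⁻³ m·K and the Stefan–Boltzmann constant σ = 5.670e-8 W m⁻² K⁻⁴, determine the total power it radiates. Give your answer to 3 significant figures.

P ≈ 37.0 W

Wien's law: T = b/λ_max = 2.898×10⁻³/3.012×10⁻⁶ = 962.151 K.
Area A = 17.6 cm² = 1.76×10⁻³ m².
Then P = εσAT⁴ = 0.433×5.670×10⁻⁸×1.76×10⁻³×(962.151)⁴ = 37.0 W.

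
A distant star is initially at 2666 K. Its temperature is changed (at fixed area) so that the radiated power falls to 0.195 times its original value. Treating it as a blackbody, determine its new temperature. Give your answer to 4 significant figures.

P ∝ T⁴, so T₂/T₁ = (P₂/P₁)^(1/4) = (0.195)^(1/4) = 0.664521.
T₂ = 2666 × 0.664521 = 1772 K.

T₂ ≈ 1772 K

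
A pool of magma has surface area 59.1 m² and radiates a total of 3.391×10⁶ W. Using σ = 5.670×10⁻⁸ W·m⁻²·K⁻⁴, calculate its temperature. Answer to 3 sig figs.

T ≈ 1.00×10³ K

Area A = 59.1 m².
P = σAT⁴ ⇒ T = (P/(σA))^(1/4) = (3.391×10⁶/(5.670×10⁻⁸×59.1))^(1/4) = 1.00×10³ K.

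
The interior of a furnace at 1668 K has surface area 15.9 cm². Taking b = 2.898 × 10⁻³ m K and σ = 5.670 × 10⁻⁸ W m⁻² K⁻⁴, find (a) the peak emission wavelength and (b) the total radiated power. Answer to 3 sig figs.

λ_max ≈ 1.74×10³ nm; P ≈ 698 W

(a) λ_max = b/T = 2.898×10⁻³/1668 = 1.737×10⁻⁶ m = 1.74×10³ nm.
Area A = 15.9 cm² = 1.59×10⁻³ m².
(b) P = σAT⁴ = 5.670×10⁻⁸×1.59×10⁻³×(1668)⁴ = 698 W.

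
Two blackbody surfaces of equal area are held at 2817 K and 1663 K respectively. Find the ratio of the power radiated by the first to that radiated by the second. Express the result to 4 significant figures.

P₁/P₂ ≈ 8.233

With equal areas, P₁/P₂ = (T₁/T₂)⁴ = (2817/1663)⁴ = 8.233.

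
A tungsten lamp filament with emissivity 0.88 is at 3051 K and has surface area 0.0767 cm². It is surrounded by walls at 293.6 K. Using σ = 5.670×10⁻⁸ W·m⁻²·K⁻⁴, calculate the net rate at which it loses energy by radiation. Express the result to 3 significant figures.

Area A = 0.0767 cm² = 7.67×10⁻⁶ m².
Net radiated power P_net = εσA(T⁴ − T₀⁴) = 0.88×5.670×10⁻⁸×7.67×10⁻⁶×(3051⁴ − 293.6⁴).
T⁴ − T₀⁴ = 8.66501×10¹³ − 7.43061×10⁹ = 8.66427×10¹³ K⁴, so P_net = 33.2 W.

Net loss ≈ 33.2 W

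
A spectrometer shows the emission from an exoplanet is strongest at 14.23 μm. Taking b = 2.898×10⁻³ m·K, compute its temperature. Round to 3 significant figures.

T ≈ 204 K

Wien's law gives T = b/λ_max = (2.898×10⁻³ m·K)/(1.423×10⁻⁵ m) = 204 K.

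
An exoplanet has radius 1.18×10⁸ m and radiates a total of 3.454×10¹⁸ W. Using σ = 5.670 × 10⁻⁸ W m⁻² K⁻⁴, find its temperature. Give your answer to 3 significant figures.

T ≈ 137 K

Surface area A = 4πR² = 4π(1.18×10⁸ m)² = 1.74974×10¹⁷ m².
P = σAT⁴ ⇒ T = (P/(σA))^(1/4) = (3.454×10¹⁸/(5.670×10⁻⁸×1.74974×10¹⁷))^(1/4) = 137 K.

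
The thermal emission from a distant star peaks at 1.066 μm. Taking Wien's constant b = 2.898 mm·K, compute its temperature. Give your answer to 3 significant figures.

T ≈ 2.72×10³ K

Wien's law gives T = b/λ_max = (2.898×10⁻³ m·K)/(1.066×10⁻⁶ m) = 2.72×10³ K.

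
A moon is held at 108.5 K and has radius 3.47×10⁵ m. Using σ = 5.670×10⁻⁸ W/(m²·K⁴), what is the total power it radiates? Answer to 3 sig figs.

Surface area A = 4πR² = 4π(3.47×10⁵ m)² = 1.51310×10¹² m².
P = σAT⁴ = 5.670×10⁻⁸ × 1.51310×10¹² × (108.5)⁴ = 1.19×10¹³ W.

P ≈ 1.19×10¹³ W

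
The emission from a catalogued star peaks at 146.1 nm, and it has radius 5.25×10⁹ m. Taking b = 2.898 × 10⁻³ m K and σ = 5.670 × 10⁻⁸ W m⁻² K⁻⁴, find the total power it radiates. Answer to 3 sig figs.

P ≈ 3.04×10³⁰ W

Wien's law: T = b/λ_max = 2.898×10⁻³/1.461×10⁻⁷ = 19835.7 K.
Surface area A = 4πR² = 4π(5.25×10⁹ m)² = 3.46361×10²⁰ m².
Then P = σAT⁴ = 5.670×10⁻⁸×3.46361×10²⁰×(19835.7)⁴ = 3.04×10³⁰ W.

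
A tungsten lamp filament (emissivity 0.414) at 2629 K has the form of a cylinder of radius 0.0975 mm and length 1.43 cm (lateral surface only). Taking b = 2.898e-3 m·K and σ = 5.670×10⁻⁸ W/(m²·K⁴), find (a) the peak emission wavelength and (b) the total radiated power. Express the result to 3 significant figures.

(a) λ_max = b/T = 2.898×10⁻³/2629 = 1.102×10⁻⁶ m = 1.10 μm.
Lateral area A = 2πrL = 2π×9.75×10⁻⁵×0.0143 = 8.76033×10⁻⁶ m².
(b) P = εσAT⁴ = 0.414×5.670×10⁻⁸×8.76033×10⁻⁶×(2629)⁴ = 9.82 W.

λ_max ≈ 1.10 μm; P ≈ 9.82 W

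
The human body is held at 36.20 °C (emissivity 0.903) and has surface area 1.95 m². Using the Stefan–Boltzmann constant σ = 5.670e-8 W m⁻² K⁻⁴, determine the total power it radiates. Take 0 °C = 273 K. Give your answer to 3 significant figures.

T = 36.20 °C + 273 = 309.20 K.
Area A = 1.95 m².
P = εσAT⁴ = 0.903 × 5.670×10⁻⁸ × 1.95 × (309.20)⁴ = 913 W.

P ≈ 913 W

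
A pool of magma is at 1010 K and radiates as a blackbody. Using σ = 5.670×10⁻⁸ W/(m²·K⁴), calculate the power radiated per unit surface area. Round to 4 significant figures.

I ≈ 5.900×10⁴ W/m²

Stefan–Boltzmann: I = σT⁴ = 5.670×10⁻⁸ × (1010)⁴ = 5.900×10⁴ W/m².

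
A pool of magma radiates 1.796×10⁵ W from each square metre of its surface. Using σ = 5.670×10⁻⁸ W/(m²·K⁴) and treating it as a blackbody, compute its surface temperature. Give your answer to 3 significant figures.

T ≈ 1.33×10³ K

I = σT⁴, so T = (I/σ)^(1/4) = (1.796×10⁵/(5.670×10⁻⁸))^(1/4) = 1.33×10³ K.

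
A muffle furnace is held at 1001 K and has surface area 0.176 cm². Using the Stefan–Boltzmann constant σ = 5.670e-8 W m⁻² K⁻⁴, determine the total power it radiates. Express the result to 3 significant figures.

P ≈ 1.00 W

Area A = 0.176 cm² = 1.76×10⁻⁵ m².
P = σAT⁴ = 5.670×10⁻⁸ × 1.76×10⁻⁵ × (1001)⁴ = 1.00 W.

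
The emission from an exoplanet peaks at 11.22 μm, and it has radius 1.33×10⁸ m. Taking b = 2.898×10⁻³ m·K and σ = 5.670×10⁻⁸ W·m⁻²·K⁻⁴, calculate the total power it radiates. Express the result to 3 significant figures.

Wien's law: T = b/λ_max = 2.898×10⁻³/1.122×10⁻⁵ = 258.289 K.
Surface area A = 4πR² = 4π(1.33×10⁸ m)² = 2.22287×10¹⁷ m².
Then P = σAT⁴ = 5.670×10⁻⁸×2.22287×10¹⁷×(258.289)⁴ = 5.61×10¹⁹ W.

P ≈ 5.61×10¹⁹ W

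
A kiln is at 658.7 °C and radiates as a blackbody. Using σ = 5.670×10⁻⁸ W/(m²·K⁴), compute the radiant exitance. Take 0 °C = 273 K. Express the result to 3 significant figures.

T = 658.7 °C + 273 = 931.7 K.
Stefan–Boltzmann: I = σT⁴ = 5.670×10⁻⁸ × (931.7)⁴ = 4.27×10⁴ W/m².

I ≈ 4.27×10⁴ W/m²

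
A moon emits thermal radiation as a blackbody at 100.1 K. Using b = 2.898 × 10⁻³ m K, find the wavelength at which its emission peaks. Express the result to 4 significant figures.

Wien's displacement law: λ_max = b/T = (2.898×10⁻³ m·K)/(100.1 K) = 2.8951×10⁻⁵ m.
That is 28.95 μm, in the infrared range.

λ_max ≈ 28.95 μm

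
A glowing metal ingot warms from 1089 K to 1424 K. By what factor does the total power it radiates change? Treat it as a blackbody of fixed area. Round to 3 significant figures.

P ∝ T⁴, so P₂/P₁ = (T₂/T₁)⁴ = (1424/1089)⁴ = (1.30762)⁴ = 2.92.

P₂/P₁ ≈ 2.92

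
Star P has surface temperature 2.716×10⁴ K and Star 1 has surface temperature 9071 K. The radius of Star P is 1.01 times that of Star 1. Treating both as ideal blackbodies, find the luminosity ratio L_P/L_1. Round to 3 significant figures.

L ∝ R²T⁴, so L_P/L_1 = (R_P/R_1)²(T_P/T_1)⁴ = (1.01)² × (2.716×10⁴/9071)⁴ = 1.0201 × 80.3708 = 82.0.

L_P/L_1 ≈ 82.0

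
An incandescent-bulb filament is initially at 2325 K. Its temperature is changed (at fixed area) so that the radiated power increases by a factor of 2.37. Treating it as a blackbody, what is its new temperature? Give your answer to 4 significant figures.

T₂ ≈ 2885 K

P ∝ T⁴, so T₂/T₁ = (P₂/P₁)^(1/4) = (2.37)^(1/4) = 1.24076.
T₂ = 2325 × 1.24076 = 2885 K.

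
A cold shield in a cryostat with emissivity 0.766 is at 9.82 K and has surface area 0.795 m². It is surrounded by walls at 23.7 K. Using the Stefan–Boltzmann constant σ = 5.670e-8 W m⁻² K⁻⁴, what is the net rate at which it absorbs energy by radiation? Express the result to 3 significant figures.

Net gain ≈ 0.0106 W

Area A = 0.795 m².
Net radiated power P_net = εσA(T⁴ − T₀⁴) = 0.766×5.670×10⁻⁸×0.795×(9.82⁴ − 23.7⁴).
T⁴ − T₀⁴ = 9299.21 − 3.15496×10⁵ = -3.06197×10⁵ K⁴, so P_net = -0.0106 W — negative, meaning a net gain of 0.0106 W.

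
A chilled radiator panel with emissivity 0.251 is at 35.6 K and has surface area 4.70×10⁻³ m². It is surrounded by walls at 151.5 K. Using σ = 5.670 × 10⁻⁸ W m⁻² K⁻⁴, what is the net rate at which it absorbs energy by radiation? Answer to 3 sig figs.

Area A = 4.70×10⁻³ m².
Net radiated power P_net = εσA(T⁴ − T₀⁴) = 0.251×5.670×10⁻⁸×4.70×10⁻³×(35.6⁴ − 151.5⁴).
T⁴ − T₀⁴ = 1.60620×10⁶ − 5.26806×10⁸ = -5.25200×10⁸ K⁴, so P_net = -0.0351 W — negative, meaning a net gain of 0.0351 W.

Net gain ≈ 0.0351 W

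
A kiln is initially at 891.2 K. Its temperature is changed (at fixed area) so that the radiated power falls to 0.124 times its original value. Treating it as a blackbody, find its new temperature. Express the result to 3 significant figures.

T₂ ≈ 529 K

P ∝ T⁴, so T₂/T₁ = (P₂/P₁)^(1/4) = (0.124)^(1/4) = 0.593411.
T₂ = 891.2 × 0.593411 = 529 K.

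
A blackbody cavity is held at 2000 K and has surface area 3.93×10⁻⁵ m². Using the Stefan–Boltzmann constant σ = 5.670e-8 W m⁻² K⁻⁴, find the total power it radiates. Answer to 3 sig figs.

Area A = 3.93×10⁻⁵ m².
P = σAT⁴ = 5.670×10⁻⁸ × 3.93×10⁻⁵ × (2000)⁴ = 35.7 W.

P ≈ 35.7 W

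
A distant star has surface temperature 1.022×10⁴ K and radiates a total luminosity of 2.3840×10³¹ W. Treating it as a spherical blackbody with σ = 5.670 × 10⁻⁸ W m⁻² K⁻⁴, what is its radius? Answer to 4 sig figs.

R ≈ 5.538×10¹⁰ m

L = 4πR²σT⁴ ⇒ R = √(L/(4πσT⁴)).
σT⁴ = 6.18567×10⁸ W/m², so R = √(2.3840×10³¹/(4π×6.18567×10⁸)) = 5.538×10¹⁰ m.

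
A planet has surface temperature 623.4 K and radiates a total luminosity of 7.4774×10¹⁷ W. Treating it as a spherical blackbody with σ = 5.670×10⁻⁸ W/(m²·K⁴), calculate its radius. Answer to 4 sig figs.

L = 4πR²σT⁴ ⇒ R = √(L/(4πσT⁴)).
σT⁴ = 8563.48 W/m², so R = √(7.4774×10¹⁷/(4π×8563.48)) = 2.636×10⁶ m.

R ≈ 2.636×10⁶ m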